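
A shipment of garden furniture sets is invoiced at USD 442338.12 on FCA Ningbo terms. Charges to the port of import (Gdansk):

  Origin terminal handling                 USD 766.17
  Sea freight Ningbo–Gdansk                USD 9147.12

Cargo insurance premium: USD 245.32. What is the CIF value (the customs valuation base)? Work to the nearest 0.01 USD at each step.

CIF = FCA price + pre-shipment costs + freight + insurance
CIF = 442338.12 + 766.17 + 9147.12 + 245.32 = 452496.73

CIF value: USD 452496.73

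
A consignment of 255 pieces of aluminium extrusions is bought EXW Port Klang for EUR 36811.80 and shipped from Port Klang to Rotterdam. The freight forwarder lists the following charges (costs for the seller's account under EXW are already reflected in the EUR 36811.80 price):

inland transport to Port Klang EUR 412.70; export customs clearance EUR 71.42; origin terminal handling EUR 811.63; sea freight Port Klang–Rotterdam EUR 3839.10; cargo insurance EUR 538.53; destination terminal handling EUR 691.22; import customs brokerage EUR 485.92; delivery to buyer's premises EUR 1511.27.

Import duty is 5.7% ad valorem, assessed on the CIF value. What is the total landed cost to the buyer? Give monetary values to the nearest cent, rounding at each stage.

EXW: the seller makes goods available at their premises; the buyer bears all onward costs.
CIF value = EXW price + inland to port + export clearance + origin terminal + freight + insurance = 36811.80 + 412.70 + 71.42 + 811.63 + 3839.10 + 538.53 = 42485.18
Import duty = 42485.18 × 5.7% = 2421.66
Buyer bears: inland to port 412.70 + export clearance 71.42 + origin terminal 811.63 + freight 3839.10 + insurance 538.53 + destination terminal 691.22 + brokerage 485.92 + delivery 1511.27 + duty 2421.66 = 10783.45
Landed cost = invoice 36811.80 + 10783.45 = 47595.25

Total landed cost: EUR 47595.25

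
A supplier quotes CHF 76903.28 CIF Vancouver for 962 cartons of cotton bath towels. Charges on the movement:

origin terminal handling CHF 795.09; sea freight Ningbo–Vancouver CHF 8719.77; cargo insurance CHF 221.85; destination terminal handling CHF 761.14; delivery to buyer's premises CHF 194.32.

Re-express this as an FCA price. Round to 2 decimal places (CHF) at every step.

FCA price: CHF 67166.57

Not relevant to the conversion: delivery, destination terminal — on the buyer under both terms; not part of either seller's price.
From CIF to FCA, the seller no longer bears: origin terminal, freight, insurance.
FCA price = 76903.28 − 795.09 − 8719.77 − 221.85 = 67166.57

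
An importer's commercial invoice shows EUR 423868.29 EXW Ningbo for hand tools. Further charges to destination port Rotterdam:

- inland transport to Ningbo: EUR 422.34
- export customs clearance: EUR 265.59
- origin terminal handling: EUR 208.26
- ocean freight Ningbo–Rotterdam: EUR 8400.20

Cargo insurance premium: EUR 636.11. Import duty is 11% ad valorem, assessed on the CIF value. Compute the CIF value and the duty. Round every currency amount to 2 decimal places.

CIF value: EUR 433800.79; import duty: EUR 47718.09

CIF = EXW price + pre-shipment costs + freight + insurance
CIF = 423868.29 + 422.34 + 265.59 + 208.26 + 8400.20 + 636.11 = 433800.79
Import duty = 433800.79 × 11% = 47718.09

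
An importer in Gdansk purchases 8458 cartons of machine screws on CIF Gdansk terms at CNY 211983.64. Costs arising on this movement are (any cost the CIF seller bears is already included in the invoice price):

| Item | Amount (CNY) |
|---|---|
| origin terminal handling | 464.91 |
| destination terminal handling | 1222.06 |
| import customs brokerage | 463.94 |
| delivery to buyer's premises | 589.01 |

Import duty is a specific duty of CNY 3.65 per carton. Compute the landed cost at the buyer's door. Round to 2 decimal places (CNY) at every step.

CIF: the seller pays costs through ocean freight and marine insurance to the destination port.
Already in the invoice (seller's account under CIF): origin terminal — exclude.
The CIF price already equals the CIF value: 211983.64
Import duty = 8458 × 3.65 = 30871.70
Buyer bears: destination terminal 1222.06 + brokerage 463.94 + delivery 589.01 + duty 30871.70 = 33146.71
Landed cost = invoice 211983.64 + 33146.71 = 245130.35

Total landed cost: CNY 245130.35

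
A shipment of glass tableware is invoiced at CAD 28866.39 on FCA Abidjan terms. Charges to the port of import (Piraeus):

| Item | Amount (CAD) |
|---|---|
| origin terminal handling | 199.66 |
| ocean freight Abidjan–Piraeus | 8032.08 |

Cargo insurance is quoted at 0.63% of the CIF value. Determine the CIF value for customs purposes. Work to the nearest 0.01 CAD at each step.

Let C be the CIF value. C = FCA price + pre-shipment costs + freight + 0.63% × C
C − 0.63% × C = 28866.39 + 199.66 + 8032.08
0.9937 × C = 37098.13
C = 37098.13 / 0.9937 = 37333.33
Insurance premium = 0.63% × 37333.33 = 235.20

CIF value: CAD 37333.33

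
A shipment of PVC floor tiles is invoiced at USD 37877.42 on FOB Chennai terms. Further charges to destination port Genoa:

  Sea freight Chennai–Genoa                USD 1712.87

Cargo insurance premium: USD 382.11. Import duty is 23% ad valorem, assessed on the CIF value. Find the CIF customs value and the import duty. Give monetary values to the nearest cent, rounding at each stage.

CIF = FOB price + freight + insurance
CIF = 37877.42 + 1712.87 + 382.11 = 39972.40
Import duty = 39972.40 × 23% = 9193.65

CIF value: USD 39972.40; import duty: USD 9193.65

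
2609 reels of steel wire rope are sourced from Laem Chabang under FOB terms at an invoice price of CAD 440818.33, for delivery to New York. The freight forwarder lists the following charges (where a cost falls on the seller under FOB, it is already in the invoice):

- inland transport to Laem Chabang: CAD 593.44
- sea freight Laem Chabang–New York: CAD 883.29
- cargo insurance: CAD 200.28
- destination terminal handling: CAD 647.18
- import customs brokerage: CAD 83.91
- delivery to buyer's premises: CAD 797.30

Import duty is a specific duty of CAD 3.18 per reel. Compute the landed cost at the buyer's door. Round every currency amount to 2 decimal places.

Total landed cost: CAD 451726.91

FOB: the seller bears costs until goods are on board at the origin port; the buyer bears freight, insurance and all costs thereafter.
Already in the invoice (seller's account under FOB): inland to port — exclude.
CIF value = FOB price + freight + insurance = 440818.33 + 883.29 + 200.28 = 441901.90
Import duty = 2609 × 3.18 = 8296.62
Buyer bears: freight 883.29 + insurance 200.28 + destination terminal 647.18 + brokerage 83.91 + delivery 797.30 + duty 8296.62 = 10908.58
Landed cost = invoice 440818.33 + 10908.58 = 451726.91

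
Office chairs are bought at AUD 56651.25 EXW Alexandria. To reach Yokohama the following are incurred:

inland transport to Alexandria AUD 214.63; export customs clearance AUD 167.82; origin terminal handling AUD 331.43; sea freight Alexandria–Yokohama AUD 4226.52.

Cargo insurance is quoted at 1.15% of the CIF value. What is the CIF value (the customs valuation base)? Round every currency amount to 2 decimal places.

Let C be the CIF value. C = EXW price + pre-shipment costs + freight + 1.15% × C
C − 1.15% × C = 56651.25 + 214.63 + 167.82 + 331.43 + 4226.52
0.9885 × C = 61591.65
C = 61591.65 / 0.9885 = 62308.19
Insurance premium = 1.15% × 62308.19 = 716.54

CIF value: AUD 62308.19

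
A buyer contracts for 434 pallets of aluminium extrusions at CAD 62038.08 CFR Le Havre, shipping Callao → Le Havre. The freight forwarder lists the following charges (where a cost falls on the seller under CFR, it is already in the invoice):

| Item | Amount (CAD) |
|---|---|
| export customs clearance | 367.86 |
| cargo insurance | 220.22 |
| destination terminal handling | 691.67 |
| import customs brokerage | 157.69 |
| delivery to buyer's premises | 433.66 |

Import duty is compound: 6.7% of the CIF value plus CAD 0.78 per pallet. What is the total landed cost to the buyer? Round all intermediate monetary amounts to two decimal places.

Total landed cost: CAD 68051.15

CFR: the seller pays costs through ocean freight to the destination port, but not insurance.
Already in the invoice (seller's account under CFR): export clearance — exclude.
CIF value = CFR price + insurance = 62038.08 + 220.22 = 62258.30
Ad valorem component: 62258.30 × 6.7% = 4171.31
Specific component: 434 × 0.78 = 338.52
Import duty = 4171.31 + 338.52 = 4509.83
Buyer bears: insurance 220.22 + destination terminal 691.67 + brokerage 157.69 + delivery 433.66 + duty 4509.83 = 6013.07
Landed cost = invoice 62038.08 + 6013.07 = 68051.15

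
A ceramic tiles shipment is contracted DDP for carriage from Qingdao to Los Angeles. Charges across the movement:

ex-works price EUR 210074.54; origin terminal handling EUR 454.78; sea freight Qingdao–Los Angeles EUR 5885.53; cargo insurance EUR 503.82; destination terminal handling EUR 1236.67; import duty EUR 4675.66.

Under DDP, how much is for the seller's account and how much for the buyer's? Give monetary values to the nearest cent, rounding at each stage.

Seller: EUR 222831.00; buyer: EUR 0.00

DDP: the seller bears all costs including import duty.
Seller's account: goods 210074.54 + origin terminal 454.78 + freight 5885.53 + insurance 503.82 + destination terminal 1236.67 + duty 4675.66 = 222831.00
Buyer's account: 0.00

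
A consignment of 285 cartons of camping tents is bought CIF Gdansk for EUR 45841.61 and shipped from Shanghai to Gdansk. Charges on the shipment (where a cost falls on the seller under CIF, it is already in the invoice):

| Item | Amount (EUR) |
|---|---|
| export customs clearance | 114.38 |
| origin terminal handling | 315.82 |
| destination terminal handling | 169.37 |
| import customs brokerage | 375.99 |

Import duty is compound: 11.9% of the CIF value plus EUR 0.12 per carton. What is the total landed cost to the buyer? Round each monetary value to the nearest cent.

Total landed cost: EUR 51876.32

CIF: the seller pays costs through ocean freight and marine insurance to the destination port.
Already in the invoice (seller's account under CIF): export clearance, origin terminal — exclude.
The CIF price already equals the CIF value: 45841.61
Ad valorem component: 45841.61 × 11.9% = 5455.15
Specific component: 285 × 0.12 = 34.20
Import duty = 5455.15 + 34.20 = 5489.35
Buyer bears: destination terminal 169.37 + brokerage 375.99 + duty 5489.35 = 6034.71
Landed cost = invoice 45841.61 + 6034.71 = 51876.32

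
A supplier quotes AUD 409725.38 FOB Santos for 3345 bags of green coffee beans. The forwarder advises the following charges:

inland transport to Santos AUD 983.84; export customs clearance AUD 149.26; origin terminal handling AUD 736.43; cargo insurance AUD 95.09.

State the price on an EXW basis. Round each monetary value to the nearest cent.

Not relevant to the conversion: insurance — on the buyer under both terms; not part of either seller's price.
From FOB to EXW, the seller no longer bears: inland to port, export clearance, origin terminal.
EXW price = 409725.38 − 983.84 − 149.26 − 736.43 = 407855.85

EXW price: AUD 407855.85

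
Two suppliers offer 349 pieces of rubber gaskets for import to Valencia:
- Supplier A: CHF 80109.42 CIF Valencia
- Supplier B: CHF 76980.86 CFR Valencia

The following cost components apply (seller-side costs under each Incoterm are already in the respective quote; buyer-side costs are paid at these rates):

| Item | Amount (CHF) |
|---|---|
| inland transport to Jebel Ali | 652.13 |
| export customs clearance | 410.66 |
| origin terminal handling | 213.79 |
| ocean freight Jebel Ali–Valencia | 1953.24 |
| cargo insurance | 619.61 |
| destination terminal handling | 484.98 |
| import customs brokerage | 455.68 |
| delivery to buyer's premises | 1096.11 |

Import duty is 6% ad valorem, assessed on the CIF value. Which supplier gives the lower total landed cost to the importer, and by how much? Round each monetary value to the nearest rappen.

Supplier A (CIF):
The CIF price already equals the CIF value: 80109.42
Import duty = 80109.42 × 6% = 4806.57
Buyer bears (A): 484.98 + 455.68 + 1096.11 = 2036.77
Landed cost (A) = invoice 80109.42 + 2036.77 + duty 4806.57 = 86952.76
Supplier B (CFR):
CIF value = CFR price + insurance = 76980.86 + 619.61 = 77600.47
Import duty = 77600.47 × 6% = 4656.03
Buyer bears (B): 619.61 + 484.98 + 455.68 + 1096.11 = 2656.38
Landed cost (B) = invoice 76980.86 + 2656.38 + duty 4656.03 = 84293.27
Difference = |86952.76 − 84293.27| = 2659.49

Supplier B is cheaper by CHF 2659.49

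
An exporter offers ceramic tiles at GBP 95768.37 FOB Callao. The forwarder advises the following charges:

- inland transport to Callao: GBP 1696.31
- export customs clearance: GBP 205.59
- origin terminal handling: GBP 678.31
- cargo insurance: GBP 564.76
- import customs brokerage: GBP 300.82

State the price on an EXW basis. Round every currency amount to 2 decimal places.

EXW price: GBP 93188.16

Not relevant to the conversion: insurance, brokerage — on the buyer under both terms; not part of either seller's price.
From FOB to EXW, the seller no longer bears: inland to port, export clearance, origin terminal.
EXW price = 95768.37 − 1696.31 − 205.59 − 678.31 = 93188.16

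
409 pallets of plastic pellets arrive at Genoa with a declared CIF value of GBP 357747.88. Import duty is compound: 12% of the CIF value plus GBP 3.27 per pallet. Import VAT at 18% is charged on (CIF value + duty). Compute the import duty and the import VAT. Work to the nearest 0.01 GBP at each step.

Ad valorem component: 357747.88 × 12% = 42929.75
Specific component: 409 × 3.27 = 1337.43
Import duty = 42929.75 + 1337.43 = 44267.18
VAT base = CIF + duty = 357747.88 + 44267.18 = 402015.06
Import VAT = 402015.06 × 18% = 72362.71

Import duty: GBP 44267.18; import VAT: GBP 72362.71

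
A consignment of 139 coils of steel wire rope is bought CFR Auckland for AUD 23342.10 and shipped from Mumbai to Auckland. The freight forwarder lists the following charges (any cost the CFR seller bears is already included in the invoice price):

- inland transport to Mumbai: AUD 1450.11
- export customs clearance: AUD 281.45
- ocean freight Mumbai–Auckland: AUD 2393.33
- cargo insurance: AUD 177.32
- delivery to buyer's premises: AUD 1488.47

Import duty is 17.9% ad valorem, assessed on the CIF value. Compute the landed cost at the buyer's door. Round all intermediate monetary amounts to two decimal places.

Total landed cost: AUD 29217.87

CFR: the seller pays costs through ocean freight to the destination port, but not insurance.
Already in the invoice (seller's account under CFR): inland to port, export clearance, freight — exclude.
CIF value = CFR price + insurance = 23342.10 + 177.32 = 23519.42
Import duty = 23519.42 × 17.9% = 4209.98
Buyer bears: insurance 177.32 + delivery 1488.47 + duty 4209.98 = 5875.77
Landed cost = invoice 23342.10 + 5875.77 = 29217.87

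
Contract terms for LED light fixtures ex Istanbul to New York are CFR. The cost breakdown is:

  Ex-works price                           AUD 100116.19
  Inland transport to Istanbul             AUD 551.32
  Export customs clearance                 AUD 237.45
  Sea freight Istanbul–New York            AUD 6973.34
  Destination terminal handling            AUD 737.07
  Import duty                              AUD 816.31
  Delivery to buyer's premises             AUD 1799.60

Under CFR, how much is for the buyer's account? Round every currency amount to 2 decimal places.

CFR: the seller pays costs through ocean freight to the destination port, but not insurance.
Seller's account: goods 100116.19 + inland to port 551.32 + export clearance 237.45 + freight 6973.34 = 107878.30
Buyer's account: destination terminal 737.07 + duty 816.31 + delivery 1799.60 = 3352.98

Buyer's account: AUD 3352.98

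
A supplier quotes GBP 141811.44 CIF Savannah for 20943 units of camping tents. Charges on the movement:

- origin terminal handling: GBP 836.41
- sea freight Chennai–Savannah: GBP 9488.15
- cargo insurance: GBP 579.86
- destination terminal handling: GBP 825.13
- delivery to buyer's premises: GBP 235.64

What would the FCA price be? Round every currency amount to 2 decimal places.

FCA price: GBP 130907.02

Not relevant to the conversion: destination terminal, delivery — on the buyer under both terms; not part of either seller's price.
From CIF to FCA, the seller no longer bears: origin terminal, freight, insurance.
FCA price = 141811.44 − 836.41 − 9488.15 − 579.86 = 130907.02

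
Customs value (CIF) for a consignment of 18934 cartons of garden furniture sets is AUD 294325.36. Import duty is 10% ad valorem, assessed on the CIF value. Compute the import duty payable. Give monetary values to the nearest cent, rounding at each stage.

Import duty = 294325.36 × 10% = 29432.54

Import duty: AUD 29432.54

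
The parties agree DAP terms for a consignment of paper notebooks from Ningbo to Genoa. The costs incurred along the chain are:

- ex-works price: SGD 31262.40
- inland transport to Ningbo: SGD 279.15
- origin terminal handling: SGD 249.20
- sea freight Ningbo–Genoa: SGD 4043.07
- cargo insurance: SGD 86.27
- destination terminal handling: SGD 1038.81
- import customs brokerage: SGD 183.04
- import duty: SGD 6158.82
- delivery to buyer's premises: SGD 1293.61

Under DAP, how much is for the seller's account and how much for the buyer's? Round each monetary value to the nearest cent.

Seller: SGD 38252.51; buyer: SGD 6341.86

DAP: the seller bears all costs to the named destination except import duty and clearance.
Seller's account: goods 31262.40 + inland to port 279.15 + origin terminal 249.20 + freight 4043.07 + insurance 86.27 + destination terminal 1038.81 + delivery 1293.61 = 38252.51
Buyer's account: brokerage 183.04 + duty 6158.82 = 6341.86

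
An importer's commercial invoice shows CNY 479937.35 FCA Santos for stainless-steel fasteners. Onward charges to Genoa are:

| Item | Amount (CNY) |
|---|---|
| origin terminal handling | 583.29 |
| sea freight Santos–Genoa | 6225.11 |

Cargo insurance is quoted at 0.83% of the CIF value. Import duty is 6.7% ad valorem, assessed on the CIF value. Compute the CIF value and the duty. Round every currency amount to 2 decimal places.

CIF value: CNY 490819.55; import duty: CNY 32884.91

Let C be the CIF value. C = FCA price + pre-shipment costs + freight + 0.83% × C
C − 0.83% × C = 479937.35 + 583.29 + 6225.11
0.9917 × C = 486745.75
C = 486745.75 / 0.9917 = 490819.55
Insurance premium = 0.83% × 490819.55 = 4073.80
Import duty = 490819.55 × 6.7% = 32884.91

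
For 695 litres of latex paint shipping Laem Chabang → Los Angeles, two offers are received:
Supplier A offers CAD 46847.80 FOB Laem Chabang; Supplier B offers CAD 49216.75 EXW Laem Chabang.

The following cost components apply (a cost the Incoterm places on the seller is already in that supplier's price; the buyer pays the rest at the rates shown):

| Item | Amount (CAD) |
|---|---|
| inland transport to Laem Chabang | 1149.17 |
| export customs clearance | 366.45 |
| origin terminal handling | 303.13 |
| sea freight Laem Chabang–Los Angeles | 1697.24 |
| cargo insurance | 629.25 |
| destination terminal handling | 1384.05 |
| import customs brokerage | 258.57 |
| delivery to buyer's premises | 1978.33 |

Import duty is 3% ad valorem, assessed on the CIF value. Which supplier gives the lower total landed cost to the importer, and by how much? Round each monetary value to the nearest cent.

Supplier A is cheaper by CAD 4313.33

Supplier A (FOB):
CIF value = FOB price + freight + insurance = 46847.80 + 1697.24 + 629.25 = 49174.29
Import duty = 49174.29 × 3% = 1475.23
Buyer bears (A): 1697.24 + 629.25 + 1384.05 + 258.57 + 1978.33 = 5947.44
Landed cost (A) = invoice 46847.80 + 5947.44 + duty 1475.23 = 54270.47
Supplier B (EXW):
CIF value = EXW price + inland to port + export clearance + origin terminal + freight + insurance = 49216.75 + 1149.17 + 366.45 + 303.13 + 1697.24 + 629.25 = 53361.99
Import duty = 53361.99 × 3% = 1600.86
Buyer bears (B): 1149.17 + 366.45 + 303.13 + 1697.24 + 629.25 + 1384.05 + 258.57 + 1978.33 = 7766.19
Landed cost (B) = invoice 49216.75 + 7766.19 + duty 1600.86 = 58583.80
Difference = |54270.47 − 58583.80| = 4313.33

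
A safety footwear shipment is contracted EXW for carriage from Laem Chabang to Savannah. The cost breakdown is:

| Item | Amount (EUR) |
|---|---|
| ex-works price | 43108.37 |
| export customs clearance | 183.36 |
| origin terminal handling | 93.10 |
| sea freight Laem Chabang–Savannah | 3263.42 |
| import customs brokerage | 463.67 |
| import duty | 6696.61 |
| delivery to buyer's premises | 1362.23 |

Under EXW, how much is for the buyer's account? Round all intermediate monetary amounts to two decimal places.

Buyer's account: EUR 12062.39

EXW: the seller makes goods available at their premises; the buyer bears all onward costs.
Seller's account: goods 43108.37 = 43108.37
Buyer's account: export clearance 183.36 + origin terminal 93.10 + freight 3263.42 + brokerage 463.67 + duty 6696.61 + delivery 1362.23 = 12062.39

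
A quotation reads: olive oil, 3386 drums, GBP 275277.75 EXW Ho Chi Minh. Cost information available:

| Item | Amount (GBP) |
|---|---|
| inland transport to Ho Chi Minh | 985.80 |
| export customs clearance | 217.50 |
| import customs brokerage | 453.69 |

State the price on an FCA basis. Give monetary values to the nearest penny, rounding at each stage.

FCA price: GBP 276481.05

Not relevant to the conversion: brokerage — on the buyer under both terms; not part of either seller's price.
From EXW to FCA, the seller additionally bears: inland to port, export clearance.
FCA price = 275277.75 + 985.80 + 217.50 = 276481.05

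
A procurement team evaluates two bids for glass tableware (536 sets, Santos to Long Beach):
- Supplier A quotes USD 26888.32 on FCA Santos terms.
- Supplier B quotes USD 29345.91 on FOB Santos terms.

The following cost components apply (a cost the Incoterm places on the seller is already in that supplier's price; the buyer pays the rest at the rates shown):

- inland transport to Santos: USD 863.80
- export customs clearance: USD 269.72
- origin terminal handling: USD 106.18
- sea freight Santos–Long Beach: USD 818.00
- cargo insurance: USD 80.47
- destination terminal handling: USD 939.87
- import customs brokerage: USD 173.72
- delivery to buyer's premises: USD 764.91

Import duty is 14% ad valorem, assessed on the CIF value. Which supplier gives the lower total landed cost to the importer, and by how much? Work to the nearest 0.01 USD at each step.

Supplier A (FCA):
CIF value = FCA price + origin terminal + freight + insurance = 26888.32 + 106.18 + 818.00 + 80.47 = 27892.97
Import duty = 27892.97 × 14% = 3905.02
Buyer bears (A): 106.18 + 818.00 + 80.47 + 939.87 + 173.72 + 764.91 = 2883.15
Landed cost (A) = invoice 26888.32 + 2883.15 + duty 3905.02 = 33676.49
Supplier B (FOB):
CIF value = FOB price + freight + insurance = 29345.91 + 818.00 + 80.47 = 30244.38
Import duty = 30244.38 × 14% = 4234.21
Buyer bears (B): 818.00 + 80.47 + 939.87 + 173.72 + 764.91 = 2776.97
Landed cost (B) = invoice 29345.91 + 2776.97 + duty 4234.21 = 36357.09
Difference = |33676.49 − 36357.09| = 2680.60

Supplier A is cheaper by USD 2680.60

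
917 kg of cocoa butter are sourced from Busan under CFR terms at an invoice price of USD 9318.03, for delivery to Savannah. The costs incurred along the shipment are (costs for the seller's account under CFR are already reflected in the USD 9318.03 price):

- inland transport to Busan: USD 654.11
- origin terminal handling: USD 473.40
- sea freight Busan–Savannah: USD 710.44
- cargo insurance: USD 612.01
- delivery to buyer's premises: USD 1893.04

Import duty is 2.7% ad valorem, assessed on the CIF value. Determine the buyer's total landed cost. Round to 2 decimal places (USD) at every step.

Total landed cost: USD 12091.19

CFR: the seller pays costs through ocean freight to the destination port, but not insurance.
Already in the invoice (seller's account under CFR): inland to port, origin terminal, freight — exclude.
CIF value = CFR price + insurance = 9318.03 + 612.01 = 9930.04
Import duty = 9930.04 × 2.7% = 268.11
Buyer bears: insurance 612.01 + delivery 1893.04 + duty 268.11 = 2773.16
Landed cost = invoice 9318.03 + 2773.16 = 12091.19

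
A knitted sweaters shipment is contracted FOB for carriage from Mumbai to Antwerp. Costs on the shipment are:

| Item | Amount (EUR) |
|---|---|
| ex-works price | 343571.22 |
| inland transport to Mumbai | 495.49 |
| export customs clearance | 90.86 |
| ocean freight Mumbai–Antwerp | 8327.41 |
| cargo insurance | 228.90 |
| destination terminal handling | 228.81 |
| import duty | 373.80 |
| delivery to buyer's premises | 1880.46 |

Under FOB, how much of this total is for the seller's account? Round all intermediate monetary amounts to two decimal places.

FOB: the seller bears costs until goods are on board at the origin port; the buyer bears freight, insurance and all costs thereafter.
Seller's account: goods 343571.22 + inland to port 495.49 + export clearance 90.86 = 344157.57
Buyer's account: freight 8327.41 + insurance 228.90 + destination terminal 228.81 + duty 373.80 + delivery 1880.46 = 11039.38

Seller's account: EUR 344157.57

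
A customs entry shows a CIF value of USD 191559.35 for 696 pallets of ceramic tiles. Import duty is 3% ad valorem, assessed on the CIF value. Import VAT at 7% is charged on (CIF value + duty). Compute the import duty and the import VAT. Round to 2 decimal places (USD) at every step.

Import duty = 191559.35 × 3% = 5746.78
VAT base = CIF + duty = 191559.35 + 5746.78 = 197306.13
Import VAT = 197306.13 × 7% = 13811.43

Import duty: USD 5746.78; import VAT: USD 13811.43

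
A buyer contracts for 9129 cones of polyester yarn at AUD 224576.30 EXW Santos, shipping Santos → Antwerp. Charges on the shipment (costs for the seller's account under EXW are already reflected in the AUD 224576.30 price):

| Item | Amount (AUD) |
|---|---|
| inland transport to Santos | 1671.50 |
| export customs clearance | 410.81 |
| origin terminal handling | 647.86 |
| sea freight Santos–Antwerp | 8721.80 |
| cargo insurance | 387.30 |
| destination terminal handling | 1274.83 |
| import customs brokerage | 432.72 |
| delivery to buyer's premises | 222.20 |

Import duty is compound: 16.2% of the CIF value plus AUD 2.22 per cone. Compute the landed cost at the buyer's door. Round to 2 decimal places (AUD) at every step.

Total landed cost: AUD 296911.02

EXW: the seller makes goods available at their premises; the buyer bears all onward costs.
CIF value = EXW price + inland to port + export clearance + origin terminal + freight + insurance = 224576.30 + 1671.50 + 410.81 + 647.86 + 8721.80 + 387.30 = 236415.57
Ad valorem component: 236415.57 × 16.2% = 38299.32
Specific component: 9129 × 2.22 = 20266.38
Import duty = 38299.32 + 20266.38 = 58565.70
Buyer bears: inland to port 1671.50 + export clearance 410.81 + origin terminal 647.86 + freight 8721.80 + insurance 387.30 + destination terminal 1274.83 + brokerage 432.72 + delivery 222.20 + duty 58565.70 = 72334.72
Landed cost = invoice 224576.30 + 72334.72 = 296911.02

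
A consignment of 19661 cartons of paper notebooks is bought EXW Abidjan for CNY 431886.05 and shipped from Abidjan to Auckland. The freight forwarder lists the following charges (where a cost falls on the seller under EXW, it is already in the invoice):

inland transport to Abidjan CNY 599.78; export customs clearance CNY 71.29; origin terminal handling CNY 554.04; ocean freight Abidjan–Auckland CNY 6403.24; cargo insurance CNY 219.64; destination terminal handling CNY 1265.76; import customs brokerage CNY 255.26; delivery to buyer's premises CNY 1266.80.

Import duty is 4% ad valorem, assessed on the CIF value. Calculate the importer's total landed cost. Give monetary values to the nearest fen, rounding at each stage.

Total landed cost: CNY 460111.22

EXW: the seller makes goods available at their premises; the buyer bears all onward costs.
CIF value = EXW price + inland to port + export clearance + origin terminal + freight + insurance = 431886.05 + 599.78 + 71.29 + 554.04 + 6403.24 + 219.64 = 439734.04
Import duty = 439734.04 × 4% = 17589.36
Buyer bears: inland to port 599.78 + export clearance 71.29 + origin terminal 554.04 + freight 6403.24 + insurance 219.64 + destination terminal 1265.76 + brokerage 255.26 + delivery 1266.80 + duty 17589.36 = 28225.17
Landed cost = invoice 431886.05 + 28225.17 = 460111.22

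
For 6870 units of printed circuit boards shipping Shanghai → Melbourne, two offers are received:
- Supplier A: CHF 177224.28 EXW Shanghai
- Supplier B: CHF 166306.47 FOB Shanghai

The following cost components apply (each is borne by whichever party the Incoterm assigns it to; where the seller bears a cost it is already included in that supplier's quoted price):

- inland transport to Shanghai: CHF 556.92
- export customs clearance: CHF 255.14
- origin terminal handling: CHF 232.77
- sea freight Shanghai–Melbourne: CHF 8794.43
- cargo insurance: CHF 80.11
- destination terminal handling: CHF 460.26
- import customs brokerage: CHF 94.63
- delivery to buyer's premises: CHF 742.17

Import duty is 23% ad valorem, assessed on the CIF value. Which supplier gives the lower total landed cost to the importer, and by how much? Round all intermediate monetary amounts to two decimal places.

Supplier B is cheaper by CHF 14714.05

Supplier A (EXW):
CIF value = EXW price + inland to port + export clearance + origin terminal + freight + insurance = 177224.28 + 556.92 + 255.14 + 232.77 + 8794.43 + 80.11 = 187143.65
Import duty = 187143.65 × 23% = 43043.04
Buyer bears (A): 556.92 + 255.14 + 232.77 + 8794.43 + 80.11 + 460.26 + 94.63 + 742.17 = 11216.43
Landed cost (A) = invoice 177224.28 + 11216.43 + duty 43043.04 = 231483.75
Supplier B (FOB):
CIF value = FOB price + freight + insurance = 166306.47 + 8794.43 + 80.11 = 175181.01
Import duty = 175181.01 × 23% = 40291.63
Buyer bears (B): 8794.43 + 80.11 + 460.26 + 94.63 + 742.17 = 10171.60
Landed cost (B) = invoice 166306.47 + 10171.60 + duty 40291.63 = 216769.70
Difference = |231483.75 − 216769.70| = 14714.05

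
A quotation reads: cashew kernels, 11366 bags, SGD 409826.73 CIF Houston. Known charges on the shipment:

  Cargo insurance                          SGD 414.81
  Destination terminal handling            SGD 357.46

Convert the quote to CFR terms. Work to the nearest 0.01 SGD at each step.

Not relevant to the conversion: destination terminal — on the buyer under both terms; not part of either seller's price.
From CIF to CFR, the seller no longer bears: insurance.
CFR price = 409826.73 − 414.81 = 409411.92

CFR price: SGD 409411.92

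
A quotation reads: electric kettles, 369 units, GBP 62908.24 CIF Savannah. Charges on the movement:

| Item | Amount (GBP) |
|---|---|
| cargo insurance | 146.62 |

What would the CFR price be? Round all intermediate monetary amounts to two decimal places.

From CIF to CFR, the seller no longer bears: insurance.
CFR price = 62908.24 − 146.62 = 62761.62

CFR price: GBP 62761.62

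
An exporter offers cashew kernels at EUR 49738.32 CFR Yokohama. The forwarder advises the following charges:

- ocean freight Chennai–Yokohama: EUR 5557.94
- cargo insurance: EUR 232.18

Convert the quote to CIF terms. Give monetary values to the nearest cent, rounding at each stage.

CIF price: EUR 49970.50

Not relevant to the conversion: freight — on the seller under both CFR and CIF; already in the CFR price and stays in the CIF price.
From CFR to CIF, the seller additionally bears: insurance.
CIF price = 49738.32 + 232.18 = 49970.50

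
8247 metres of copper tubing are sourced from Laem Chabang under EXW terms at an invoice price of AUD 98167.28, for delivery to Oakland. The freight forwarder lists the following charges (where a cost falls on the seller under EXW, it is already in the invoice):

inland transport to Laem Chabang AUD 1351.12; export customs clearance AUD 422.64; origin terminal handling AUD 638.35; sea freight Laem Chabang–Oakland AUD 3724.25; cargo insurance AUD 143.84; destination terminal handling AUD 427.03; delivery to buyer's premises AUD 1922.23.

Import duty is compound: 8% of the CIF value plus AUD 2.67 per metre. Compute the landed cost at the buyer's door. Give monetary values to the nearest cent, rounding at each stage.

Total landed cost: AUD 137172.03

EXW: the seller makes goods available at their premises; the buyer bears all onward costs.
CIF value = EXW price + inland to port + export clearance + origin terminal + freight + insurance = 98167.28 + 1351.12 + 422.64 + 638.35 + 3724.25 + 143.84 = 104447.48
Ad valorem component: 104447.48 × 8% = 8355.80
Specific component: 8247 × 2.67 = 22019.49
Import duty = 8355.80 + 22019.49 = 30375.29
Buyer bears: inland to port 1351.12 + export clearance 422.64 + origin terminal 638.35 + freight 3724.25 + insurance 143.84 + destination terminal 427.03 + delivery 1922.23 + duty 30375.29 = 39004.75
Landed cost = invoice 98167.28 + 39004.75 = 137172.03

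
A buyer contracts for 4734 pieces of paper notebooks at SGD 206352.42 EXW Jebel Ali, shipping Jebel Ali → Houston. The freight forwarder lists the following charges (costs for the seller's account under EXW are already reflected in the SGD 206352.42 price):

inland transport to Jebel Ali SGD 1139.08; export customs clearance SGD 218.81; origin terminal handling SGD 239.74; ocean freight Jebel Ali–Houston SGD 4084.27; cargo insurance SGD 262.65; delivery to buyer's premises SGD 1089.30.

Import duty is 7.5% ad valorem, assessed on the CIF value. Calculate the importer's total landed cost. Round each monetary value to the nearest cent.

EXW: the seller makes goods available at their premises; the buyer bears all onward costs.
CIF value = EXW price + inland to port + export clearance + origin terminal + freight + insurance = 206352.42 + 1139.08 + 218.81 + 239.74 + 4084.27 + 262.65 = 212296.97
Import duty = 212296.97 × 7.5% = 15922.27
Buyer bears: inland to port 1139.08 + export clearance 218.81 + origin terminal 239.74 + freight 4084.27 + insurance 262.65 + delivery 1089.30 + duty 15922.27 = 22956.12
Landed cost = invoice 206352.42 + 22956.12 = 229308.54

Total landed cost: SGD 229308.54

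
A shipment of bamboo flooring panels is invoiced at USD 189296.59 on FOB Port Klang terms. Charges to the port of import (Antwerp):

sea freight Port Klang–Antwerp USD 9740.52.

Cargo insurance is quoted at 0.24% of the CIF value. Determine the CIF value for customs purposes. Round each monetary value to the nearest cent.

CIF value: USD 199515.95

Let C be the CIF value. C = FOB price + freight + 0.24% × C
C − 0.24% × C = 189296.59 + 9740.52
0.9976 × C = 199037.11
C = 199037.11 / 0.9976 = 199515.95
Insurance premium = 0.24% × 199515.95 = 478.84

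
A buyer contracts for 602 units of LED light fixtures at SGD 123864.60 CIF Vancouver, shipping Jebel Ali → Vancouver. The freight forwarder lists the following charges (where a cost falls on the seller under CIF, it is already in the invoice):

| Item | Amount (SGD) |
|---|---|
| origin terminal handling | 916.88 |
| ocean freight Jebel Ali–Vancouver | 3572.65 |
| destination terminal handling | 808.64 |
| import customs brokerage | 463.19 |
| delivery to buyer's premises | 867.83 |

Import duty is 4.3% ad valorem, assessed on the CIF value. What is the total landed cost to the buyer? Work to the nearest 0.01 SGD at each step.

Total landed cost: SGD 131330.44

CIF: the seller pays costs through ocean freight and marine insurance to the destination port.
Already in the invoice (seller's account under CIF): origin terminal, freight — exclude.
The CIF price already equals the CIF value: 123864.60
Import duty = 123864.60 × 4.3% = 5326.18
Buyer bears: destination terminal 808.64 + brokerage 463.19 + delivery 867.83 + duty 5326.18 = 7465.84
Landed cost = invoice 123864.60 + 7465.84 = 131330.44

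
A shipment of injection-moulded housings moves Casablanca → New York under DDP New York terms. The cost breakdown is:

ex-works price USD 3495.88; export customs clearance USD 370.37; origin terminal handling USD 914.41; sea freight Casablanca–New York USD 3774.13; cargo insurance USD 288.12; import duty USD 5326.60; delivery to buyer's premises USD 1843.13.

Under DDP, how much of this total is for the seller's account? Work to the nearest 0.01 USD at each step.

DDP: the seller bears all costs including import duty.
Seller's account: goods 3495.88 + export clearance 370.37 + origin terminal 914.41 + freight 3774.13 + insurance 288.12 + duty 5326.60 + delivery 1843.13 = 16012.64
Buyer's account: 0.00

Seller's account: USD 16012.64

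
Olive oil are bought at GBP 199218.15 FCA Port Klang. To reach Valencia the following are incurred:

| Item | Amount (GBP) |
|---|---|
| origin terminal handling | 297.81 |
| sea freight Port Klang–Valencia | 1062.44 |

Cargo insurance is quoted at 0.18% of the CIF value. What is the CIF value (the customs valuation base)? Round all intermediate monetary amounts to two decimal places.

CIF value: GBP 200940.09

Let C be the CIF value. C = FCA price + pre-shipment costs + freight + 0.18% × C
C − 0.18% × C = 199218.15 + 297.81 + 1062.44
0.9982 × C = 200578.40
C = 200578.40 / 0.9982 = 200940.09
Insurance premium = 0.18% × 200940.09 = 361.69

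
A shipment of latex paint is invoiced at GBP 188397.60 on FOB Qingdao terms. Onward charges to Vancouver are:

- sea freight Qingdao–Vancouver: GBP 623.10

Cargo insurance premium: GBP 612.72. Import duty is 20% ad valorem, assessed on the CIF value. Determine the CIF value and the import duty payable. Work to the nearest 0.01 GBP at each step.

CIF = FOB price + freight + insurance
CIF = 188397.60 + 623.10 + 612.72 = 189633.42
Import duty = 189633.42 × 20% = 37926.68

CIF value: GBP 189633.42; import duty: GBP 37926.68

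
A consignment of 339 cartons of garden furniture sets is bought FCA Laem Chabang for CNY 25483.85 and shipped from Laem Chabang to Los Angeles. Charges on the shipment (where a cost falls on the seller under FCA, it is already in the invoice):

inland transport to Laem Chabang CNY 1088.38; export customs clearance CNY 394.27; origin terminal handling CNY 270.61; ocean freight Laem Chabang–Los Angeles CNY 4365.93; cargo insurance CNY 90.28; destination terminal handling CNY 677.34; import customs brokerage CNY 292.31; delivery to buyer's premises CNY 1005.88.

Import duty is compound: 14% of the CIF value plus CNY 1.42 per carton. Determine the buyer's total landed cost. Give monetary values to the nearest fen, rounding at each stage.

Total landed cost: CNY 36897.07

FCA: the seller delivers export-cleared goods to the carrier; the buyer bears costs from that point.
Already in the invoice (seller's account under FCA): inland to port, export clearance — exclude.
CIF value = FCA price + origin terminal + freight + insurance = 25483.85 + 270.61 + 4365.93 + 90.28 = 30210.67
Ad valorem component: 30210.67 × 14% = 4229.49
Specific component: 339 × 1.42 = 481.38
Import duty = 4229.49 + 481.38 = 4710.87
Buyer bears: origin terminal 270.61 + freight 4365.93 + insurance 90.28 + destination terminal 677.34 + brokerage 292.31 + delivery 1005.88 + duty 4710.87 = 11413.22
Landed cost = invoice 25483.85 + 11413.22 = 36897.07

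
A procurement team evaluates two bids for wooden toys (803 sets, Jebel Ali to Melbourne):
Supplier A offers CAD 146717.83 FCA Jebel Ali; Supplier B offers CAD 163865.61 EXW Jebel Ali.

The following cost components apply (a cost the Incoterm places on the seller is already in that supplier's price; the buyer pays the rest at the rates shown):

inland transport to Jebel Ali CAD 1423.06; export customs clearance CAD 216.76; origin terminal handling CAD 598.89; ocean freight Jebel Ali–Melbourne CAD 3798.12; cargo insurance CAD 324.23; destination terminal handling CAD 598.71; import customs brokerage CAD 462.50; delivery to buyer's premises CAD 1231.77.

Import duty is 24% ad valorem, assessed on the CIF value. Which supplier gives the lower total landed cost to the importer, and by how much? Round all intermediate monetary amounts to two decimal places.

Supplier A (FCA):
CIF value = FCA price + origin terminal + freight + insurance = 146717.83 + 598.89 + 3798.12 + 324.23 = 151439.07
Import duty = 151439.07 × 24% = 36345.38
Buyer bears (A): 598.89 + 3798.12 + 324.23 + 598.71 + 462.50 + 1231.77 = 7014.22
Landed cost (A) = invoice 146717.83 + 7014.22 + duty 36345.38 = 190077.43
Supplier B (EXW):
CIF value = EXW price + inland to port + export clearance + origin terminal + freight + insurance = 163865.61 + 1423.06 + 216.76 + 598.89 + 3798.12 + 324.23 = 170226.67
Import duty = 170226.67 × 24% = 40854.40
Buyer bears (B): 1423.06 + 216.76 + 598.89 + 3798.12 + 324.23 + 598.71 + 462.50 + 1231.77 = 8654.04
Landed cost (B) = invoice 163865.61 + 8654.04 + duty 40854.40 = 213374.05
Difference = |190077.43 − 213374.05| = 23296.62

Supplier A is cheaper by CAD 23296.62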